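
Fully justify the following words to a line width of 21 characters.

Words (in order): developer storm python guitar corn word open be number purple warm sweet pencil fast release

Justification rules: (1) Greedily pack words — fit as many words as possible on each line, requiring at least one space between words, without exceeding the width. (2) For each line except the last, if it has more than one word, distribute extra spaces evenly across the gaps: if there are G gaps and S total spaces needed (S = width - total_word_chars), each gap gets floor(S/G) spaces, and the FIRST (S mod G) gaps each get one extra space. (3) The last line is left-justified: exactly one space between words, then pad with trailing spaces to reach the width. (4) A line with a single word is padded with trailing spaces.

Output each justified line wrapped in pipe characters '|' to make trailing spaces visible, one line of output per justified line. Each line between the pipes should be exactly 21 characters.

Line 1: ['developer', 'storm'] (min_width=15, slack=6)
Line 2: ['python', 'guitar', 'corn'] (min_width=18, slack=3)
Line 3: ['word', 'open', 'be', 'number'] (min_width=19, slack=2)
Line 4: ['purple', 'warm', 'sweet'] (min_width=17, slack=4)
Line 5: ['pencil', 'fast', 'release'] (min_width=19, slack=2)

Answer: |developer       storm|
|python   guitar  corn|
|word  open  be number|
|purple   warm   sweet|
|pencil fast release  |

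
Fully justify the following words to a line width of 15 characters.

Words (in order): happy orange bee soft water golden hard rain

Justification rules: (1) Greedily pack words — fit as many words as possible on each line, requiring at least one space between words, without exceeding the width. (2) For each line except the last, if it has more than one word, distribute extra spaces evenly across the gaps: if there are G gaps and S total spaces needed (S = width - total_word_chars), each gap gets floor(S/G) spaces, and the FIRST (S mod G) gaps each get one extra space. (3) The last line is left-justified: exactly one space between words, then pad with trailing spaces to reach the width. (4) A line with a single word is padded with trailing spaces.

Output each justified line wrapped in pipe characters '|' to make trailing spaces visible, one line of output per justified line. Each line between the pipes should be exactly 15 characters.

Line 1: ['happy', 'orange'] (min_width=12, slack=3)
Line 2: ['bee', 'soft', 'water'] (min_width=14, slack=1)
Line 3: ['golden', 'hard'] (min_width=11, slack=4)
Line 4: ['rain'] (min_width=4, slack=11)

Answer: |happy    orange|
|bee  soft water|
|golden     hard|
|rain           |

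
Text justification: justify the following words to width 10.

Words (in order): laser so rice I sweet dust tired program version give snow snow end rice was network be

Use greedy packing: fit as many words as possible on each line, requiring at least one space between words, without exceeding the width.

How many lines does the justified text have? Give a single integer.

Answer: 10

Derivation:
Line 1: ['laser', 'so'] (min_width=8, slack=2)
Line 2: ['rice', 'I'] (min_width=6, slack=4)
Line 3: ['sweet', 'dust'] (min_width=10, slack=0)
Line 4: ['tired'] (min_width=5, slack=5)
Line 5: ['program'] (min_width=7, slack=3)
Line 6: ['version'] (min_width=7, slack=3)
Line 7: ['give', 'snow'] (min_width=9, slack=1)
Line 8: ['snow', 'end'] (min_width=8, slack=2)
Line 9: ['rice', 'was'] (min_width=8, slack=2)
Line 10: ['network', 'be'] (min_width=10, slack=0)
Total lines: 10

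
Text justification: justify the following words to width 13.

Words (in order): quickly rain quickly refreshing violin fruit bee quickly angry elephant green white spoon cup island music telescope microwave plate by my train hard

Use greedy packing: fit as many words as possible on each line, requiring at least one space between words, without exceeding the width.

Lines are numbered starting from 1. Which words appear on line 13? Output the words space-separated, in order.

Line 1: ['quickly', 'rain'] (min_width=12, slack=1)
Line 2: ['quickly'] (min_width=7, slack=6)
Line 3: ['refreshing'] (min_width=10, slack=3)
Line 4: ['violin', 'fruit'] (min_width=12, slack=1)
Line 5: ['bee', 'quickly'] (min_width=11, slack=2)
Line 6: ['angry'] (min_width=5, slack=8)
Line 7: ['elephant'] (min_width=8, slack=5)
Line 8: ['green', 'white'] (min_width=11, slack=2)
Line 9: ['spoon', 'cup'] (min_width=9, slack=4)
Line 10: ['island', 'music'] (min_width=12, slack=1)
Line 11: ['telescope'] (min_width=9, slack=4)
Line 12: ['microwave'] (min_width=9, slack=4)
Line 13: ['plate', 'by', 'my'] (min_width=11, slack=2)
Line 14: ['train', 'hard'] (min_width=10, slack=3)

Answer: plate by my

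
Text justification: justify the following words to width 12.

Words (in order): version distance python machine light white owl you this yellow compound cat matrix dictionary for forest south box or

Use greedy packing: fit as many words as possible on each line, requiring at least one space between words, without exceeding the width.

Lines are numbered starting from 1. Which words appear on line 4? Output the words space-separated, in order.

Line 1: ['version'] (min_width=7, slack=5)
Line 2: ['distance'] (min_width=8, slack=4)
Line 3: ['python'] (min_width=6, slack=6)
Line 4: ['machine'] (min_width=7, slack=5)
Line 5: ['light', 'white'] (min_width=11, slack=1)
Line 6: ['owl', 'you', 'this'] (min_width=12, slack=0)
Line 7: ['yellow'] (min_width=6, slack=6)
Line 8: ['compound', 'cat'] (min_width=12, slack=0)
Line 9: ['matrix'] (min_width=6, slack=6)
Line 10: ['dictionary'] (min_width=10, slack=2)
Line 11: ['for', 'forest'] (min_width=10, slack=2)
Line 12: ['south', 'box', 'or'] (min_width=12, slack=0)

Answer: machine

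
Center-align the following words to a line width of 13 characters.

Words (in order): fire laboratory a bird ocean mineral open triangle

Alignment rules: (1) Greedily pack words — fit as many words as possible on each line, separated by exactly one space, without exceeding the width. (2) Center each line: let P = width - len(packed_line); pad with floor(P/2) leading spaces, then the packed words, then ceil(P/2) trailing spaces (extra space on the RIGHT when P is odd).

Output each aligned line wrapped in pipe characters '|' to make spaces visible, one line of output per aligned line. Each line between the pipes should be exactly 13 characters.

Answer: |    fire     |
|laboratory a |
| bird ocean  |
|mineral open |
|  triangle   |

Derivation:
Line 1: ['fire'] (min_width=4, slack=9)
Line 2: ['laboratory', 'a'] (min_width=12, slack=1)
Line 3: ['bird', 'ocean'] (min_width=10, slack=3)
Line 4: ['mineral', 'open'] (min_width=12, slack=1)
Line 5: ['triangle'] (min_width=8, slack=5)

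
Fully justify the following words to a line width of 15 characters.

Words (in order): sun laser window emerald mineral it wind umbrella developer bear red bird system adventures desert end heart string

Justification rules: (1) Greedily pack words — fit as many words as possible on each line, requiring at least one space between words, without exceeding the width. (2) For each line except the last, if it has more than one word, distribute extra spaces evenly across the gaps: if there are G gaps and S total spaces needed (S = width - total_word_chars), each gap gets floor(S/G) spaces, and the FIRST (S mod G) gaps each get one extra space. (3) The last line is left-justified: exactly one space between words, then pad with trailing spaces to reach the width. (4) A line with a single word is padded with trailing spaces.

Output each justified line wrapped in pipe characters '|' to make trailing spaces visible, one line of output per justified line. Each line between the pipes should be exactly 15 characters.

Answer: |sun       laser|
|window  emerald|
|mineral it wind|
|umbrella       |
|developer  bear|
|red bird system|
|adventures     |
|desert      end|
|heart string   |

Derivation:
Line 1: ['sun', 'laser'] (min_width=9, slack=6)
Line 2: ['window', 'emerald'] (min_width=14, slack=1)
Line 3: ['mineral', 'it', 'wind'] (min_width=15, slack=0)
Line 4: ['umbrella'] (min_width=8, slack=7)
Line 5: ['developer', 'bear'] (min_width=14, slack=1)
Line 6: ['red', 'bird', 'system'] (min_width=15, slack=0)
Line 7: ['adventures'] (min_width=10, slack=5)
Line 8: ['desert', 'end'] (min_width=10, slack=5)
Line 9: ['heart', 'string'] (min_width=12, slack=3)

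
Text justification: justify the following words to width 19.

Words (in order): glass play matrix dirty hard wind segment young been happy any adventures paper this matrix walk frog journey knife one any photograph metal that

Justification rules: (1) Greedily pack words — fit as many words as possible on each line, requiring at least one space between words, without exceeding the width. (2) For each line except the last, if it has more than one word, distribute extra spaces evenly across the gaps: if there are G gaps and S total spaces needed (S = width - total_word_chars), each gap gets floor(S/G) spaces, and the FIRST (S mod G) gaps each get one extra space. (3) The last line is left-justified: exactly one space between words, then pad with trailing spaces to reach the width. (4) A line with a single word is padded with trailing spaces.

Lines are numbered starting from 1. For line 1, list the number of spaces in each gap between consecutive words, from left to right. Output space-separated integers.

Answer: 2 2

Derivation:
Line 1: ['glass', 'play', 'matrix'] (min_width=17, slack=2)
Line 2: ['dirty', 'hard', 'wind'] (min_width=15, slack=4)
Line 3: ['segment', 'young', 'been'] (min_width=18, slack=1)
Line 4: ['happy', 'any'] (min_width=9, slack=10)
Line 5: ['adventures', 'paper'] (min_width=16, slack=3)
Line 6: ['this', 'matrix', 'walk'] (min_width=16, slack=3)
Line 7: ['frog', 'journey', 'knife'] (min_width=18, slack=1)
Line 8: ['one', 'any', 'photograph'] (min_width=18, slack=1)
Line 9: ['metal', 'that'] (min_width=10, slack=9)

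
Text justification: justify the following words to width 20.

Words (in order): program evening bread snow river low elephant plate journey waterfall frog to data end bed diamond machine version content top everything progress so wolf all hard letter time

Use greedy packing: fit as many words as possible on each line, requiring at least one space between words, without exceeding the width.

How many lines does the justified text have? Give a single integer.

Answer: 10

Derivation:
Line 1: ['program', 'evening'] (min_width=15, slack=5)
Line 2: ['bread', 'snow', 'river', 'low'] (min_width=20, slack=0)
Line 3: ['elephant', 'plate'] (min_width=14, slack=6)
Line 4: ['journey', 'waterfall'] (min_width=17, slack=3)
Line 5: ['frog', 'to', 'data', 'end', 'bed'] (min_width=20, slack=0)
Line 6: ['diamond', 'machine'] (min_width=15, slack=5)
Line 7: ['version', 'content', 'top'] (min_width=19, slack=1)
Line 8: ['everything', 'progress'] (min_width=19, slack=1)
Line 9: ['so', 'wolf', 'all', 'hard'] (min_width=16, slack=4)
Line 10: ['letter', 'time'] (min_width=11, slack=9)
Total lines: 10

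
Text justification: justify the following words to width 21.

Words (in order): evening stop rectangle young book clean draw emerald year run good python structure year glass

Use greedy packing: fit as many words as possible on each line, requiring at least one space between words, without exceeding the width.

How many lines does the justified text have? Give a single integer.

Line 1: ['evening', 'stop'] (min_width=12, slack=9)
Line 2: ['rectangle', 'young', 'book'] (min_width=20, slack=1)
Line 3: ['clean', 'draw', 'emerald'] (min_width=18, slack=3)
Line 4: ['year', 'run', 'good', 'python'] (min_width=20, slack=1)
Line 5: ['structure', 'year', 'glass'] (min_width=20, slack=1)
Total lines: 5

Answer: 5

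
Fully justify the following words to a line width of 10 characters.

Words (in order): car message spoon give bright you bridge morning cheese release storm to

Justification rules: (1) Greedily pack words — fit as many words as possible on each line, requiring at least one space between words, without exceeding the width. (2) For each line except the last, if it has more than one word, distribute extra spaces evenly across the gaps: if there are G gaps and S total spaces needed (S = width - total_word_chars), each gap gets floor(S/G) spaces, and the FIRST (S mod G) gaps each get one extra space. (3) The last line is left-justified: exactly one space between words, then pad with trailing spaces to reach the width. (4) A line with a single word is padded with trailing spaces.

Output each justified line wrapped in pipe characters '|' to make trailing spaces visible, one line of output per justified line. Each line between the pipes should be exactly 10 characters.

Answer: |car       |
|message   |
|spoon give|
|bright you|
|bridge    |
|morning   |
|cheese    |
|release   |
|storm to  |

Derivation:
Line 1: ['car'] (min_width=3, slack=7)
Line 2: ['message'] (min_width=7, slack=3)
Line 3: ['spoon', 'give'] (min_width=10, slack=0)
Line 4: ['bright', 'you'] (min_width=10, slack=0)
Line 5: ['bridge'] (min_width=6, slack=4)
Line 6: ['morning'] (min_width=7, slack=3)
Line 7: ['cheese'] (min_width=6, slack=4)
Line 8: ['release'] (min_width=7, slack=3)
Line 9: ['storm', 'to'] (min_width=8, slack=2)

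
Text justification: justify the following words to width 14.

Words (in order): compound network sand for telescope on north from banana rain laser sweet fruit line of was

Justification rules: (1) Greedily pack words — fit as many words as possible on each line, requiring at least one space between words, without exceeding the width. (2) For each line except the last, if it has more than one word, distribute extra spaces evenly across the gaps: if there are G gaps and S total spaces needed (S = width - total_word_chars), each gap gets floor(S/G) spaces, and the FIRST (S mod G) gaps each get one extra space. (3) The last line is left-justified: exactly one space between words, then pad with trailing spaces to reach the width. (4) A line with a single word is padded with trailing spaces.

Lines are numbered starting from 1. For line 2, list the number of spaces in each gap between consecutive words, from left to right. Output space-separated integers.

Answer: 3

Derivation:
Line 1: ['compound'] (min_width=8, slack=6)
Line 2: ['network', 'sand'] (min_width=12, slack=2)
Line 3: ['for', 'telescope'] (min_width=13, slack=1)
Line 4: ['on', 'north', 'from'] (min_width=13, slack=1)
Line 5: ['banana', 'rain'] (min_width=11, slack=3)
Line 6: ['laser', 'sweet'] (min_width=11, slack=3)
Line 7: ['fruit', 'line', 'of'] (min_width=13, slack=1)
Line 8: ['was'] (min_width=3, slack=11)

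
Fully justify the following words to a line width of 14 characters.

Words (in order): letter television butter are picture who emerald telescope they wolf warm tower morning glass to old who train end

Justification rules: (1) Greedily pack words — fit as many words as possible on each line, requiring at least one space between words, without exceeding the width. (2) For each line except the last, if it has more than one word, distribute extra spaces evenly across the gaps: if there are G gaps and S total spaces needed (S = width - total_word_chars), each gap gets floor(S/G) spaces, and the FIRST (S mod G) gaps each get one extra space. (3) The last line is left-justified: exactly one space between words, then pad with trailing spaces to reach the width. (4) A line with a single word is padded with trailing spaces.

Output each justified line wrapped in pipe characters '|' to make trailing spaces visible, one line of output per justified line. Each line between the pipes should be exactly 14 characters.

Answer: |letter        |
|television    |
|butter     are|
|picture    who|
|emerald       |
|telescope they|
|wolf      warm|
|tower  morning|
|glass  to  old|
|who train end |

Derivation:
Line 1: ['letter'] (min_width=6, slack=8)
Line 2: ['television'] (min_width=10, slack=4)
Line 3: ['butter', 'are'] (min_width=10, slack=4)
Line 4: ['picture', 'who'] (min_width=11, slack=3)
Line 5: ['emerald'] (min_width=7, slack=7)
Line 6: ['telescope', 'they'] (min_width=14, slack=0)
Line 7: ['wolf', 'warm'] (min_width=9, slack=5)
Line 8: ['tower', 'morning'] (min_width=13, slack=1)
Line 9: ['glass', 'to', 'old'] (min_width=12, slack=2)
Line 10: ['who', 'train', 'end'] (min_width=13, slack=1)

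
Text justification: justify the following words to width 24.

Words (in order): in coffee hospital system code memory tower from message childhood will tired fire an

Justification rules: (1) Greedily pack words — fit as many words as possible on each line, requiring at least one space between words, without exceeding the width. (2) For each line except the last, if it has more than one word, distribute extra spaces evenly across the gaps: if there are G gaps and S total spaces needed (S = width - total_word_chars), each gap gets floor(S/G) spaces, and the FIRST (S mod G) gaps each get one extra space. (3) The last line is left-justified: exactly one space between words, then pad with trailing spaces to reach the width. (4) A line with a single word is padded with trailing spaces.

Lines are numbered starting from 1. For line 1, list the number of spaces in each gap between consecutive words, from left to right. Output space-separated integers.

Answer: 4 4

Derivation:
Line 1: ['in', 'coffee', 'hospital'] (min_width=18, slack=6)
Line 2: ['system', 'code', 'memory', 'tower'] (min_width=24, slack=0)
Line 3: ['from', 'message', 'childhood'] (min_width=22, slack=2)
Line 4: ['will', 'tired', 'fire', 'an'] (min_width=18, slack=6)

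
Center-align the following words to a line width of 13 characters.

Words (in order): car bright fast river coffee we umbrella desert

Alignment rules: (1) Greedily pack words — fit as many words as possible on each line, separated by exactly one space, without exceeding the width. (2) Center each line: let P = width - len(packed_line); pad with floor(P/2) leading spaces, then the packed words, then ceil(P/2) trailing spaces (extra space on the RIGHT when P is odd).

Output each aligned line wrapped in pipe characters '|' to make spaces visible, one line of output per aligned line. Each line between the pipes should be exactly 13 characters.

Line 1: ['car', 'bright'] (min_width=10, slack=3)
Line 2: ['fast', 'river'] (min_width=10, slack=3)
Line 3: ['coffee', 'we'] (min_width=9, slack=4)
Line 4: ['umbrella'] (min_width=8, slack=5)
Line 5: ['desert'] (min_width=6, slack=7)

Answer: | car bright  |
| fast river  |
|  coffee we  |
|  umbrella   |
|   desert    |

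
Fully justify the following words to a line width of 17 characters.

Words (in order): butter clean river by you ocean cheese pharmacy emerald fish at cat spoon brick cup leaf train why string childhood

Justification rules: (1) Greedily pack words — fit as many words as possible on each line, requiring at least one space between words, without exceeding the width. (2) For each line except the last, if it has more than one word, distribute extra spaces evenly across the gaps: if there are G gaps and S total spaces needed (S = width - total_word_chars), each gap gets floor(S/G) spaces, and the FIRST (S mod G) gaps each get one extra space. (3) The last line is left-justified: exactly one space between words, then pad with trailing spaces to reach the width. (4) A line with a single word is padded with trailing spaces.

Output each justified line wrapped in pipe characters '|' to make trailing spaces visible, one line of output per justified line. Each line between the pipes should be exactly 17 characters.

Answer: |butter      clean|
|river    by   you|
|ocean      cheese|
|pharmacy  emerald|
|fish at cat spoon|
|brick   cup  leaf|
|train  why string|
|childhood        |

Derivation:
Line 1: ['butter', 'clean'] (min_width=12, slack=5)
Line 2: ['river', 'by', 'you'] (min_width=12, slack=5)
Line 3: ['ocean', 'cheese'] (min_width=12, slack=5)
Line 4: ['pharmacy', 'emerald'] (min_width=16, slack=1)
Line 5: ['fish', 'at', 'cat', 'spoon'] (min_width=17, slack=0)
Line 6: ['brick', 'cup', 'leaf'] (min_width=14, slack=3)
Line 7: ['train', 'why', 'string'] (min_width=16, slack=1)
Line 8: ['childhood'] (min_width=9, slack=8)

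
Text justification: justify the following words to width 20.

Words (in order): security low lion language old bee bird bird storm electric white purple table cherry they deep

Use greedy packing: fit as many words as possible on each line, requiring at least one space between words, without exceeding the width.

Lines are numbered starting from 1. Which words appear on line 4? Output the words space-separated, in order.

Answer: electric white

Derivation:
Line 1: ['security', 'low', 'lion'] (min_width=17, slack=3)
Line 2: ['language', 'old', 'bee'] (min_width=16, slack=4)
Line 3: ['bird', 'bird', 'storm'] (min_width=15, slack=5)
Line 4: ['electric', 'white'] (min_width=14, slack=6)
Line 5: ['purple', 'table', 'cherry'] (min_width=19, slack=1)
Line 6: ['they', 'deep'] (min_width=9, slack=11)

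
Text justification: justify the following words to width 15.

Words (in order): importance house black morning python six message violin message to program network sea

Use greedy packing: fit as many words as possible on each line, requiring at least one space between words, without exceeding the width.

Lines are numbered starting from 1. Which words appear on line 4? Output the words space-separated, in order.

Line 1: ['importance'] (min_width=10, slack=5)
Line 2: ['house', 'black'] (min_width=11, slack=4)
Line 3: ['morning', 'python'] (min_width=14, slack=1)
Line 4: ['six', 'message'] (min_width=11, slack=4)
Line 5: ['violin', 'message'] (min_width=14, slack=1)
Line 6: ['to', 'program'] (min_width=10, slack=5)
Line 7: ['network', 'sea'] (min_width=11, slack=4)

Answer: six message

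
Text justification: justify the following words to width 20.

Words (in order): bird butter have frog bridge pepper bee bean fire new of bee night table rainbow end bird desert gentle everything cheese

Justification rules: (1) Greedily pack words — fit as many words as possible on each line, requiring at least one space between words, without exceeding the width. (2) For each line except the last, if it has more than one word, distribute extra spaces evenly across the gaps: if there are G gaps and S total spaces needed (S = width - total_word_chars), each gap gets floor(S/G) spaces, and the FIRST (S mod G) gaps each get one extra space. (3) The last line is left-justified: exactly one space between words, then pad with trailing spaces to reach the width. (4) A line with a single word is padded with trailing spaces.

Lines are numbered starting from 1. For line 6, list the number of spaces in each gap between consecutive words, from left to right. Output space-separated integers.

Answer: 8

Derivation:
Line 1: ['bird', 'butter', 'have'] (min_width=16, slack=4)
Line 2: ['frog', 'bridge', 'pepper'] (min_width=18, slack=2)
Line 3: ['bee', 'bean', 'fire', 'new', 'of'] (min_width=20, slack=0)
Line 4: ['bee', 'night', 'table'] (min_width=15, slack=5)
Line 5: ['rainbow', 'end', 'bird'] (min_width=16, slack=4)
Line 6: ['desert', 'gentle'] (min_width=13, slack=7)
Line 7: ['everything', 'cheese'] (min_width=17, slack=3)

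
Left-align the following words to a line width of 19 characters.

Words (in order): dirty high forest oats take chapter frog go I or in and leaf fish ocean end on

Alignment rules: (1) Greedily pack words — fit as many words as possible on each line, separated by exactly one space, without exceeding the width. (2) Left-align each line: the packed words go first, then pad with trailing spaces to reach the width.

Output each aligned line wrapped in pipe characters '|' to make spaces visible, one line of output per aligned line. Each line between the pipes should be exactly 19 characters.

Answer: |dirty high forest  |
|oats take chapter  |
|frog go I or in and|
|leaf fish ocean end|
|on                 |

Derivation:
Line 1: ['dirty', 'high', 'forest'] (min_width=17, slack=2)
Line 2: ['oats', 'take', 'chapter'] (min_width=17, slack=2)
Line 3: ['frog', 'go', 'I', 'or', 'in', 'and'] (min_width=19, slack=0)
Line 4: ['leaf', 'fish', 'ocean', 'end'] (min_width=19, slack=0)
Line 5: ['on'] (min_width=2, slack=17)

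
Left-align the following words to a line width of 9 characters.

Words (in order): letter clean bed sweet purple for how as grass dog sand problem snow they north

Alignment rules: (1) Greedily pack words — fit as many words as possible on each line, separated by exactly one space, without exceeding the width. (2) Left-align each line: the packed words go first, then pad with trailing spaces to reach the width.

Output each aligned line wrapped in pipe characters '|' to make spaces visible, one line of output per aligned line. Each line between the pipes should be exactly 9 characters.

Answer: |letter   |
|clean bed|
|sweet    |
|purple   |
|for how  |
|as grass |
|dog sand |
|problem  |
|snow they|
|north    |

Derivation:
Line 1: ['letter'] (min_width=6, slack=3)
Line 2: ['clean', 'bed'] (min_width=9, slack=0)
Line 3: ['sweet'] (min_width=5, slack=4)
Line 4: ['purple'] (min_width=6, slack=3)
Line 5: ['for', 'how'] (min_width=7, slack=2)
Line 6: ['as', 'grass'] (min_width=8, slack=1)
Line 7: ['dog', 'sand'] (min_width=8, slack=1)
Line 8: ['problem'] (min_width=7, slack=2)
Line 9: ['snow', 'they'] (min_width=9, slack=0)
Line 10: ['north'] (min_width=5, slack=4)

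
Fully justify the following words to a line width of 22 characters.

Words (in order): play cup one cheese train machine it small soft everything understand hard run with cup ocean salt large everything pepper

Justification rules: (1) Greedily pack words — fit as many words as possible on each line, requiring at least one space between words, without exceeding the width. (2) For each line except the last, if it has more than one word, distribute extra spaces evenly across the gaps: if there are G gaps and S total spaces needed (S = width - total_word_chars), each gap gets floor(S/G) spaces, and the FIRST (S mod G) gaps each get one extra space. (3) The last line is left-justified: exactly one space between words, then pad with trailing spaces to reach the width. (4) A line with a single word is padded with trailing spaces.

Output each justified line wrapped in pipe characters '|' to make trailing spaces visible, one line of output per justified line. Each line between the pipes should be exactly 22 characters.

Line 1: ['play', 'cup', 'one', 'cheese'] (min_width=19, slack=3)
Line 2: ['train', 'machine', 'it', 'small'] (min_width=22, slack=0)
Line 3: ['soft', 'everything'] (min_width=15, slack=7)
Line 4: ['understand', 'hard', 'run'] (min_width=19, slack=3)
Line 5: ['with', 'cup', 'ocean', 'salt'] (min_width=19, slack=3)
Line 6: ['large', 'everything'] (min_width=16, slack=6)
Line 7: ['pepper'] (min_width=6, slack=16)

Answer: |play  cup  one  cheese|
|train machine it small|
|soft        everything|
|understand   hard  run|
|with  cup  ocean  salt|
|large       everything|
|pepper                |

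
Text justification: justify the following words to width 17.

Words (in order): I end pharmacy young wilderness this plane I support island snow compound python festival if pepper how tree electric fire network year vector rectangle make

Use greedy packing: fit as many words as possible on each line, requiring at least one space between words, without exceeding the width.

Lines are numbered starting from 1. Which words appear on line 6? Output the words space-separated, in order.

Answer: python festival

Derivation:
Line 1: ['I', 'end', 'pharmacy'] (min_width=14, slack=3)
Line 2: ['young', 'wilderness'] (min_width=16, slack=1)
Line 3: ['this', 'plane', 'I'] (min_width=12, slack=5)
Line 4: ['support', 'island'] (min_width=14, slack=3)
Line 5: ['snow', 'compound'] (min_width=13, slack=4)
Line 6: ['python', 'festival'] (min_width=15, slack=2)
Line 7: ['if', 'pepper', 'how'] (min_width=13, slack=4)
Line 8: ['tree', 'electric'] (min_width=13, slack=4)
Line 9: ['fire', 'network', 'year'] (min_width=17, slack=0)
Line 10: ['vector', 'rectangle'] (min_width=16, slack=1)
Line 11: ['make'] (min_width=4, slack=13)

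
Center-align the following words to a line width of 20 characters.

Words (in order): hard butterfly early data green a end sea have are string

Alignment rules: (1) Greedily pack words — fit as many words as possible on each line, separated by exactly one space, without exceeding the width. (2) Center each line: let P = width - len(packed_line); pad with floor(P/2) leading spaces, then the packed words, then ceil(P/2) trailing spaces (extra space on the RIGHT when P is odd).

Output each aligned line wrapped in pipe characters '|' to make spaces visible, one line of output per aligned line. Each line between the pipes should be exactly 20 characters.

Answer: |hard butterfly early|
|data green a end sea|
|  have are string   |

Derivation:
Line 1: ['hard', 'butterfly', 'early'] (min_width=20, slack=0)
Line 2: ['data', 'green', 'a', 'end', 'sea'] (min_width=20, slack=0)
Line 3: ['have', 'are', 'string'] (min_width=15, slack=5)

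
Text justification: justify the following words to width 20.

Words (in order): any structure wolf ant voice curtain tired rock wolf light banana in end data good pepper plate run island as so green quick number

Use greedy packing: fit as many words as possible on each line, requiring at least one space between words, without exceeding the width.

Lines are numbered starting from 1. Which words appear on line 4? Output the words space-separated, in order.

Answer: light banana in end

Derivation:
Line 1: ['any', 'structure', 'wolf'] (min_width=18, slack=2)
Line 2: ['ant', 'voice', 'curtain'] (min_width=17, slack=3)
Line 3: ['tired', 'rock', 'wolf'] (min_width=15, slack=5)
Line 4: ['light', 'banana', 'in', 'end'] (min_width=19, slack=1)
Line 5: ['data', 'good', 'pepper'] (min_width=16, slack=4)
Line 6: ['plate', 'run', 'island', 'as'] (min_width=19, slack=1)
Line 7: ['so', 'green', 'quick'] (min_width=14, slack=6)
Line 8: ['number'] (min_width=6, slack=14)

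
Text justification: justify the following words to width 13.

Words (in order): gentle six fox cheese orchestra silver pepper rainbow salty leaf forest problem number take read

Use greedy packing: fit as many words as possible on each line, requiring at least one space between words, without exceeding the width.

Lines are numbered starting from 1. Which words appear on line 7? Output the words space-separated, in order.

Line 1: ['gentle', 'six'] (min_width=10, slack=3)
Line 2: ['fox', 'cheese'] (min_width=10, slack=3)
Line 3: ['orchestra'] (min_width=9, slack=4)
Line 4: ['silver', 'pepper'] (min_width=13, slack=0)
Line 5: ['rainbow', 'salty'] (min_width=13, slack=0)
Line 6: ['leaf', 'forest'] (min_width=11, slack=2)
Line 7: ['problem'] (min_width=7, slack=6)
Line 8: ['number', 'take'] (min_width=11, slack=2)
Line 9: ['read'] (min_width=4, slack=9)

Answer: problem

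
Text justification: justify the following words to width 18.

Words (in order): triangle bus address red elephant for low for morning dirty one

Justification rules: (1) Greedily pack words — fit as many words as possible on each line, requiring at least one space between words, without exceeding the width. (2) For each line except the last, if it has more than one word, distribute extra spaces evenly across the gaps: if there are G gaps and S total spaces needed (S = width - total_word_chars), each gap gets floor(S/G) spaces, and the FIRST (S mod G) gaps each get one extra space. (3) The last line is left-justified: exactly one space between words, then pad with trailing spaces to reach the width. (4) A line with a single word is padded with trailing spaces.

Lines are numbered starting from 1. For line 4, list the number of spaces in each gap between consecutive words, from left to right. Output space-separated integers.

Line 1: ['triangle', 'bus'] (min_width=12, slack=6)
Line 2: ['address', 'red'] (min_width=11, slack=7)
Line 3: ['elephant', 'for', 'low'] (min_width=16, slack=2)
Line 4: ['for', 'morning', 'dirty'] (min_width=17, slack=1)
Line 5: ['one'] (min_width=3, slack=15)

Answer: 2 1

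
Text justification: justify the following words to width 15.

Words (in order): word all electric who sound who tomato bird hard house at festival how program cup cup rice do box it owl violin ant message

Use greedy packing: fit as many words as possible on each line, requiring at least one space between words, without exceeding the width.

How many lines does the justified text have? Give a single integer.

Line 1: ['word', 'all'] (min_width=8, slack=7)
Line 2: ['electric', 'who'] (min_width=12, slack=3)
Line 3: ['sound', 'who'] (min_width=9, slack=6)
Line 4: ['tomato', 'bird'] (min_width=11, slack=4)
Line 5: ['hard', 'house', 'at'] (min_width=13, slack=2)
Line 6: ['festival', 'how'] (min_width=12, slack=3)
Line 7: ['program', 'cup', 'cup'] (min_width=15, slack=0)
Line 8: ['rice', 'do', 'box', 'it'] (min_width=14, slack=1)
Line 9: ['owl', 'violin', 'ant'] (min_width=14, slack=1)
Line 10: ['message'] (min_width=7, slack=8)
Total lines: 10

Answer: 10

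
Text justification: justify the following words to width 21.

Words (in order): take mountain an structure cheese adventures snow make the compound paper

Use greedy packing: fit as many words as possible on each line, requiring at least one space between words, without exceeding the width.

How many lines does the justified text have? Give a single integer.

Line 1: ['take', 'mountain', 'an'] (min_width=16, slack=5)
Line 2: ['structure', 'cheese'] (min_width=16, slack=5)
Line 3: ['adventures', 'snow', 'make'] (min_width=20, slack=1)
Line 4: ['the', 'compound', 'paper'] (min_width=18, slack=3)
Total lines: 4

Answer: 4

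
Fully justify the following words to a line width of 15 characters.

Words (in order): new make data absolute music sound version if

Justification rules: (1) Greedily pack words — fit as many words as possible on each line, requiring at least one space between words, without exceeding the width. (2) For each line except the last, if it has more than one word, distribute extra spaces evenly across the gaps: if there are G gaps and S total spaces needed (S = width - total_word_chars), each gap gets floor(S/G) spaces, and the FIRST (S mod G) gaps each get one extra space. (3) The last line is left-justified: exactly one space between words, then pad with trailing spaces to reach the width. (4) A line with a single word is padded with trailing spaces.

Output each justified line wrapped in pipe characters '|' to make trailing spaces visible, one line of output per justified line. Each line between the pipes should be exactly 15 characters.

Answer: |new  make  data|
|absolute  music|
|sound   version|
|if             |

Derivation:
Line 1: ['new', 'make', 'data'] (min_width=13, slack=2)
Line 2: ['absolute', 'music'] (min_width=14, slack=1)
Line 3: ['sound', 'version'] (min_width=13, slack=2)
Line 4: ['if'] (min_width=2, slack=13)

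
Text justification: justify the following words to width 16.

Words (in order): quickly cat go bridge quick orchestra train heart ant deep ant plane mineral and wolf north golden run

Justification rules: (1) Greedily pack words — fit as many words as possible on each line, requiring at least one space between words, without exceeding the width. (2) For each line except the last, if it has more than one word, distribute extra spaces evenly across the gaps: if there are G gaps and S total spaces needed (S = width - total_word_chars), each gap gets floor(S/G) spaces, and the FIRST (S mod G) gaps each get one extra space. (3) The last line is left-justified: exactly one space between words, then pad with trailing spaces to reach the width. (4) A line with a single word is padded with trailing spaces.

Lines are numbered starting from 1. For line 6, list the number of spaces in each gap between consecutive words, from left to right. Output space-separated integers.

Answer: 1 1

Derivation:
Line 1: ['quickly', 'cat', 'go'] (min_width=14, slack=2)
Line 2: ['bridge', 'quick'] (min_width=12, slack=4)
Line 3: ['orchestra', 'train'] (min_width=15, slack=1)
Line 4: ['heart', 'ant', 'deep'] (min_width=14, slack=2)
Line 5: ['ant', 'plane'] (min_width=9, slack=7)
Line 6: ['mineral', 'and', 'wolf'] (min_width=16, slack=0)
Line 7: ['north', 'golden', 'run'] (min_width=16, slack=0)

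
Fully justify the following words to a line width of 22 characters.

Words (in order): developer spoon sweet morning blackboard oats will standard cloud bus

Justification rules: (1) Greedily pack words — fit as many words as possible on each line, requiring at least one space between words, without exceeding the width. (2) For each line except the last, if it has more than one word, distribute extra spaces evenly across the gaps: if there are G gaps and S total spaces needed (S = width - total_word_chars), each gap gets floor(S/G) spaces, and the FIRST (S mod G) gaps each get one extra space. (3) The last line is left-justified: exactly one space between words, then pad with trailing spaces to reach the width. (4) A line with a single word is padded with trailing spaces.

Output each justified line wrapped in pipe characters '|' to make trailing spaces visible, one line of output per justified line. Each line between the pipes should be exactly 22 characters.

Answer: |developer  spoon sweet|
|morning     blackboard|
|oats   will   standard|
|cloud bus             |

Derivation:
Line 1: ['developer', 'spoon', 'sweet'] (min_width=21, slack=1)
Line 2: ['morning', 'blackboard'] (min_width=18, slack=4)
Line 3: ['oats', 'will', 'standard'] (min_width=18, slack=4)
Line 4: ['cloud', 'bus'] (min_width=9, slack=13)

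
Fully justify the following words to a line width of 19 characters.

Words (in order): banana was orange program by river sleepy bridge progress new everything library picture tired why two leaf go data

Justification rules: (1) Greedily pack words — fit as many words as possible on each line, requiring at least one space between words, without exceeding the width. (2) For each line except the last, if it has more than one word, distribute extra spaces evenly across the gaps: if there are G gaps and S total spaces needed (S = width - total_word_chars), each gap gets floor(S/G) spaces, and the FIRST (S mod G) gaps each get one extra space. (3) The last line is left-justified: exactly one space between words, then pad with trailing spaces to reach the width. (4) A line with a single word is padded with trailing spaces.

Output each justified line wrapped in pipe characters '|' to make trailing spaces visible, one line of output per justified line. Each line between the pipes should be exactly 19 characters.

Line 1: ['banana', 'was', 'orange'] (min_width=17, slack=2)
Line 2: ['program', 'by', 'river'] (min_width=16, slack=3)
Line 3: ['sleepy', 'bridge'] (min_width=13, slack=6)
Line 4: ['progress', 'new'] (min_width=12, slack=7)
Line 5: ['everything', 'library'] (min_width=18, slack=1)
Line 6: ['picture', 'tired', 'why'] (min_width=17, slack=2)
Line 7: ['two', 'leaf', 'go', 'data'] (min_width=16, slack=3)

Answer: |banana  was  orange|
|program   by  river|
|sleepy       bridge|
|progress        new|
|everything  library|
|picture  tired  why|
|two leaf go data   |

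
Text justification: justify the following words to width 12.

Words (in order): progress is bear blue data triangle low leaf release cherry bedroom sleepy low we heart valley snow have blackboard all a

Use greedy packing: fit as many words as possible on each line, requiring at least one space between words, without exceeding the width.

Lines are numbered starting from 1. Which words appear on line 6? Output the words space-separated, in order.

Answer: cherry

Derivation:
Line 1: ['progress', 'is'] (min_width=11, slack=1)
Line 2: ['bear', 'blue'] (min_width=9, slack=3)
Line 3: ['data'] (min_width=4, slack=8)
Line 4: ['triangle', 'low'] (min_width=12, slack=0)
Line 5: ['leaf', 'release'] (min_width=12, slack=0)
Line 6: ['cherry'] (min_width=6, slack=6)
Line 7: ['bedroom'] (min_width=7, slack=5)
Line 8: ['sleepy', 'low'] (min_width=10, slack=2)
Line 9: ['we', 'heart'] (min_width=8, slack=4)
Line 10: ['valley', 'snow'] (min_width=11, slack=1)
Line 11: ['have'] (min_width=4, slack=8)
Line 12: ['blackboard'] (min_width=10, slack=2)
Line 13: ['all', 'a'] (min_width=5, slack=7)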